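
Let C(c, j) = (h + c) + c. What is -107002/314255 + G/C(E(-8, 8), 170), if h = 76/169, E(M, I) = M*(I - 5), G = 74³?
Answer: -5380484945088/631338295 ≈ -8522.3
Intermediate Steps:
G = 405224
E(M, I) = M*(-5 + I)
h = 76/169 (h = 76*(1/169) = 76/169 ≈ 0.44970)
C(c, j) = 76/169 + 2*c (C(c, j) = (76/169 + c) + c = 76/169 + 2*c)
-107002/314255 + G/C(E(-8, 8), 170) = -107002/314255 + 405224/(76/169 + 2*(-8*(-5 + 8))) = -107002*1/314255 + 405224/(76/169 + 2*(-8*3)) = -107002/314255 + 405224/(76/169 + 2*(-24)) = -107002/314255 + 405224/(76/169 - 48) = -107002/314255 + 405224/(-8036/169) = -107002/314255 + 405224*(-169/8036) = -107002/314255 - 17120714/2009 = -5380484945088/631338295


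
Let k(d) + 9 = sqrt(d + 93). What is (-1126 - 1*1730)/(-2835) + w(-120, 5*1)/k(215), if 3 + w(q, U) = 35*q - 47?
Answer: -5132878/30645 - 8500*sqrt(77)/227 ≈ -496.07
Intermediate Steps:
w(q, U) = -50 + 35*q (w(q, U) = -3 + (35*q - 47) = -3 + (-47 + 35*q) = -50 + 35*q)
k(d) = -9 + sqrt(93 + d) (k(d) = -9 + sqrt(d + 93) = -9 + sqrt(93 + d))
(-1126 - 1*1730)/(-2835) + w(-120, 5*1)/k(215) = (-1126 - 1*1730)/(-2835) + (-50 + 35*(-120))/(-9 + sqrt(93 + 215)) = (-1126 - 1730)*(-1/2835) + (-50 - 4200)/(-9 + sqrt(308)) = -2856*(-1/2835) - 4250/(-9 + 2*sqrt(77)) = 136/135 - 4250/(-9 + 2*sqrt(77))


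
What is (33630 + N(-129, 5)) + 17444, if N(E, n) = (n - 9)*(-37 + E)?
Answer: 51738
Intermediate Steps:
N(E, n) = (-37 + E)*(-9 + n) (N(E, n) = (-9 + n)*(-37 + E) = (-37 + E)*(-9 + n))
(33630 + N(-129, 5)) + 17444 = (33630 + (333 - 37*5 - 9*(-129) - 129*5)) + 17444 = (33630 + (333 - 185 + 1161 - 645)) + 17444 = (33630 + 664) + 17444 = 34294 + 17444 = 51738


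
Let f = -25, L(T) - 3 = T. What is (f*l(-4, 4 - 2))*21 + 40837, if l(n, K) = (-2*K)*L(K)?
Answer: 51337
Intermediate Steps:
L(T) = 3 + T
l(n, K) = -2*K*(3 + K) (l(n, K) = (-2*K)*(3 + K) = -2*K*(3 + K))
(f*l(-4, 4 - 2))*21 + 40837 = -(-50)*(4 - 2)*(3 + (4 - 2))*21 + 40837 = -(-50)*2*(3 + 2)*21 + 40837 = -(-50)*2*5*21 + 40837 = -25*(-20)*21 + 40837 = 500*21 + 40837 = 10500 + 40837 = 51337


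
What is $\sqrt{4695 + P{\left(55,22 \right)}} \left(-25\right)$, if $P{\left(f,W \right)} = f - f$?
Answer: $- 25 \sqrt{4695} \approx -1713.0$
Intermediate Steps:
$P{\left(f,W \right)} = 0$
$\sqrt{4695 + P{\left(55,22 \right)}} \left(-25\right) = \sqrt{4695 + 0} \left(-25\right) = \sqrt{4695} \left(-25\right) = - 25 \sqrt{4695}$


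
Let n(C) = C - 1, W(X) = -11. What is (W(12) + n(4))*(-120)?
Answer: 960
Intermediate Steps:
n(C) = -1 + C
(W(12) + n(4))*(-120) = (-11 + (-1 + 4))*(-120) = (-11 + 3)*(-120) = -8*(-120) = 960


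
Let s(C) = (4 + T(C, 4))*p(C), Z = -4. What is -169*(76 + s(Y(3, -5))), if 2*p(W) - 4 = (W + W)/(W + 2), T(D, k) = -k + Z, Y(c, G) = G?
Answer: -31096/3 ≈ -10365.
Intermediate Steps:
T(D, k) = -4 - k (T(D, k) = -k - 4 = -4 - k)
p(W) = 2 + W/(2 + W) (p(W) = 2 + ((W + W)/(W + 2))/2 = 2 + ((2*W)/(2 + W))/2 = 2 + (2*W/(2 + W))/2 = 2 + W/(2 + W))
s(C) = -4*(4 + 3*C)/(2 + C) (s(C) = (4 + (-4 - 1*4))*((4 + 3*C)/(2 + C)) = (4 + (-4 - 4))*((4 + 3*C)/(2 + C)) = (4 - 8)*((4 + 3*C)/(2 + C)) = -4*(4 + 3*C)/(2 + C))
-169*(76 + s(Y(3, -5))) = -169*(76 + 4*(-4 - 3*(-5))/(2 - 5)) = -169*(76 + 4*(-4 + 15)/(-3)) = -169*(76 + 4*(-⅓)*11) = -169*(76 - 44/3) = -169*184/3 = -31096/3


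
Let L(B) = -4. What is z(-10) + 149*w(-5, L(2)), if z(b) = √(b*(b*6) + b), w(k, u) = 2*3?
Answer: 894 + √590 ≈ 918.29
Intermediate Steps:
w(k, u) = 6
z(b) = √(b + 6*b²) (z(b) = √(b*(6*b) + b) = √(6*b² + b) = √(b + 6*b²))
z(-10) + 149*w(-5, L(2)) = √(-10*(1 + 6*(-10))) + 149*6 = √(-10*(1 - 60)) + 894 = √(-10*(-59)) + 894 = √590 + 894 = 894 + √590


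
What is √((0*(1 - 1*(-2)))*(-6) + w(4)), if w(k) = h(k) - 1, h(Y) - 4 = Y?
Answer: √7 ≈ 2.6458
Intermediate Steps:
h(Y) = 4 + Y
w(k) = 3 + k (w(k) = (4 + k) - 1 = 3 + k)
√((0*(1 - 1*(-2)))*(-6) + w(4)) = √((0*(1 - 1*(-2)))*(-6) + (3 + 4)) = √((0*(1 + 2))*(-6) + 7) = √((0*3)*(-6) + 7) = √(0*(-6) + 7) = √(0 + 7) = √7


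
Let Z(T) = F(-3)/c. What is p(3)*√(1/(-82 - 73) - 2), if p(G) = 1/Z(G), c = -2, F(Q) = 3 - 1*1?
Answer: -I*√48205/155 ≈ -1.4165*I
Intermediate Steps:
F(Q) = 2 (F(Q) = 3 - 1 = 2)
Z(T) = -1 (Z(T) = 2/(-2) = 2*(-½) = -1)
p(G) = -1 (p(G) = 1/(-1) = -1)
p(3)*√(1/(-82 - 73) - 2) = -√(1/(-82 - 73) - 2) = -√(1/(-155) - 2) = -√(-1/155 - 2) = -√(-311/155) = -I*√48205/155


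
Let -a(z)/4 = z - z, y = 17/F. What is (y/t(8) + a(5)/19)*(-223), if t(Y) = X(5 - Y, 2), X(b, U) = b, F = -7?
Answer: -3791/21 ≈ -180.52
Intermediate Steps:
y = -17/7 (y = 17/(-7) = 17*(-⅐) = -17/7 ≈ -2.4286)
t(Y) = 5 - Y
a(z) = 0 (a(z) = -4*(z - z) = -4*0 = 0)
(y/t(8) + a(5)/19)*(-223) = (-17/(7*(5 - 1*8)) + 0/19)*(-223) = (-17/(7*(5 - 8)) + 0*(1/19))*(-223) = (-17/7/(-3) + 0)*(-223) = (-17/7*(-⅓) + 0)*(-223) = (17/21 + 0)*(-223) = (17/21)*(-223) = -3791/21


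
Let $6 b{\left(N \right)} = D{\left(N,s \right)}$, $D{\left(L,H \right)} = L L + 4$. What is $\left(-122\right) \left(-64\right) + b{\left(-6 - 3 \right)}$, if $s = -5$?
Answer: $\frac{46933}{6} \approx 7822.2$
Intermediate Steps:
$D{\left(L,H \right)} = 4 + L^{2}$ ($D{\left(L,H \right)} = L^{2} + 4 = 4 + L^{2}$)
$b{\left(N \right)} = \frac{2}{3} + \frac{N^{2}}{6}$ ($b{\left(N \right)} = \frac{4 + N^{2}}{6} = \frac{2}{3} + \frac{N^{2}}{6}$)
$\left(-122\right) \left(-64\right) + b{\left(-6 - 3 \right)} = \left(-122\right) \left(-64\right) + \left(\frac{2}{3} + \frac{\left(-6 - 3\right)^{2}}{6}\right) = 7808 + \left(\frac{2}{3} + \frac{\left(-6 - 3\right)^{2}}{6}\right) = 7808 + \left(\frac{2}{3} + \frac{\left(-9\right)^{2}}{6}\right) = 7808 + \left(\frac{2}{3} + \frac{1}{6} \cdot 81\right) = 7808 + \left(\frac{2}{3} + \frac{27}{2}\right) = 7808 + \frac{85}{6} = \frac{46933}{6}$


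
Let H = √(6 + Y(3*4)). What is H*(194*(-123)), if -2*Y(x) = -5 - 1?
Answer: -71586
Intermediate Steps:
Y(x) = 3 (Y(x) = -(-5 - 1)/2 = -½*(-6) = 3)
H = 3 (H = √(6 + 3) = √9 = 3)
H*(194*(-123)) = 3*(194*(-123)) = 3*(-23862) = -71586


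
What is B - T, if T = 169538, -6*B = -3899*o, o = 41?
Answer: -857369/6 ≈ -1.4289e+5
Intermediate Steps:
B = 159859/6 (B = -(-3899)*41/6 = -⅙*(-159859) = 159859/6 ≈ 26643.)
B - T = 159859/6 - 1*169538 = 159859/6 - 169538 = -857369/6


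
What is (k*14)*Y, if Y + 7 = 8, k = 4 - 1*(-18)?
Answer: 308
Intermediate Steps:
k = 22 (k = 4 + 18 = 22)
Y = 1 (Y = -7 + 8 = 1)
(k*14)*Y = (22*14)*1 = 308*1 = 308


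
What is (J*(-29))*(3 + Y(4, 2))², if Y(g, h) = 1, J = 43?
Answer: -19952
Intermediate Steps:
(J*(-29))*(3 + Y(4, 2))² = (43*(-29))*(3 + 1)² = -1247*4² = -1247*16 = -19952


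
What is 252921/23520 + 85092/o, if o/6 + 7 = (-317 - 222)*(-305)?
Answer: 498937357/46028640 ≈ 10.840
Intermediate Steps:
o = 986328 (o = -42 + 6*((-317 - 222)*(-305)) = -42 + 6*(-539*(-305)) = -42 + 6*164395 = -42 + 986370 = 986328)
252921/23520 + 85092/o = 252921/23520 + 85092/986328 = 252921*(1/23520) + 85092*(1/986328) = 84307/7840 + 1013/11742 = 498937357/46028640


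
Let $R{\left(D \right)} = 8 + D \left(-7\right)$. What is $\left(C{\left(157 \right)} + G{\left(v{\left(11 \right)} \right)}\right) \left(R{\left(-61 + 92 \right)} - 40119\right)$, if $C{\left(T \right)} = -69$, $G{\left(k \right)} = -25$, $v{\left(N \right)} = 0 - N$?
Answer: $3790832$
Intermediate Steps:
$v{\left(N \right)} = - N$
$R{\left(D \right)} = 8 - 7 D$
$\left(C{\left(157 \right)} + G{\left(v{\left(11 \right)} \right)}\right) \left(R{\left(-61 + 92 \right)} - 40119\right) = \left(-69 - 25\right) \left(\left(8 - 7 \left(-61 + 92\right)\right) - 40119\right) = - 94 \left(\left(8 - 217\right) - 40119\right) = - 94 \left(-209 - 40119\right) = \left(-94\right) \left(-40328\right) = 3790832$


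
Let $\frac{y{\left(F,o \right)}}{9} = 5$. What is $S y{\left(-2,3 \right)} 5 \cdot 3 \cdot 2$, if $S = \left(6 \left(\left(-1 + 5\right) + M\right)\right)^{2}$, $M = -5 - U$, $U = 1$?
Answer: $194400$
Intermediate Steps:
$y{\left(F,o \right)} = 45$ ($y{\left(F,o \right)} = 9 \cdot 5 = 45$)
$M = -6$ ($M = -5 - 1 = -6$)
$S = 144$ ($S = \left(6 \left(\left(-1 + 5\right) - 6\right)\right)^{2} = \left(6 \left(4 - 6\right)\right)^{2} = \left(6 \left(-2\right)\right)^{2} = \left(-12\right)^{2} = 144$)
$S y{\left(-2,3 \right)} 5 \cdot 3 \cdot 2 = 144 \cdot 45 \cdot 5 \cdot 3 \cdot 2 = 6480 \cdot 15 \cdot 2 = 6480 \cdot 30 = 194400$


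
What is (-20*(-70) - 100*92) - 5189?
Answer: -12989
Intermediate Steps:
(-20*(-70) - 100*92) - 5189 = (1400 - 9200) - 5189 = -7800 - 5189 = -12989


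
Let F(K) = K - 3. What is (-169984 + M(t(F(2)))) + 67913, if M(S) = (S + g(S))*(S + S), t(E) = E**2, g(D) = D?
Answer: -102067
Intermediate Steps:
F(K) = -3 + K
M(S) = 4*S**2 (M(S) = (S + S)*(S + S) = (2*S)*(2*S) = 4*S**2)
(-169984 + M(t(F(2)))) + 67913 = (-169984 + 4*((-3 + 2)**2)**2) + 67913 = (-169984 + 4*((-1)**2)**2) + 67913 = (-169984 + 4*1**2) + 67913 = (-169984 + 4*1) + 67913 = (-169984 + 4) + 67913 = -169980 + 67913 = -102067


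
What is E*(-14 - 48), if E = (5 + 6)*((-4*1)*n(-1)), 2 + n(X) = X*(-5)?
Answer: 8184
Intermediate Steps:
n(X) = -2 - 5*X (n(X) = -2 + X*(-5) = -2 - 5*X)
E = -132 (E = (5 + 6)*((-4*1)*(-2 - 5*(-1))) = 11*(-4*(-2 + 5)) = 11*(-4*3) = 11*(-12) = -132)
E*(-14 - 48) = -132*(-14 - 48) = -132*(-62) = 8184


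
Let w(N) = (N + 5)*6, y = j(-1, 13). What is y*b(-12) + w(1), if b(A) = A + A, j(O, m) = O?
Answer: 60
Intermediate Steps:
y = -1
w(N) = 30 + 6*N (w(N) = (5 + N)*6 = 30 + 6*N)
b(A) = 2*A
y*b(-12) + w(1) = -2*(-12) + (30 + 6*1) = -1*(-24) + (30 + 6) = 24 + 36 = 60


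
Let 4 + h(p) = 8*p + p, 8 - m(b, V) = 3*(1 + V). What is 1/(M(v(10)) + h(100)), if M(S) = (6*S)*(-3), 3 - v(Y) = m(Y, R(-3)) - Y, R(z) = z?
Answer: 1/914 ≈ 0.0010941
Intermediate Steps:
m(b, V) = 5 - 3*V (m(b, V) = 8 - 3*(1 + V) = 8 - (3 + 3*V) = 8 + (-3 - 3*V) = 5 - 3*V)
v(Y) = -11 + Y (v(Y) = 3 - ((5 - 3*(-3)) - Y) = 3 - ((5 + 9) - Y) = 3 - (14 - Y) = 3 + (-14 + Y) = -11 + Y)
h(p) = -4 + 9*p (h(p) = -4 + (8*p + p) = -4 + 9*p)
M(S) = -18*S
1/(M(v(10)) + h(100)) = 1/(-18*(-11 + 10) + (-4 + 9*100)) = 1/(-18*(-1) + (-4 + 900)) = 1/(18 + 896) = 1/914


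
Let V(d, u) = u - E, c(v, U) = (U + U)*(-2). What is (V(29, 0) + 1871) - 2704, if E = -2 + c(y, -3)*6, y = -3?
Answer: -903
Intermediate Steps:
c(v, U) = -4*U (c(v, U) = (2*U)*(-2) = -4*U)
E = 70 (E = -2 - 4*(-3)*6 = -2 + 12*6 = -2 + 72 = 70)
V(d, u) = -70 + u (V(d, u) = u - 1*70 = u - 70 = -70 + u)
(V(29, 0) + 1871) - 2704 = ((-70 + 0) + 1871) - 2704 = (-70 + 1871) - 2704 = 1801 - 2704 = -903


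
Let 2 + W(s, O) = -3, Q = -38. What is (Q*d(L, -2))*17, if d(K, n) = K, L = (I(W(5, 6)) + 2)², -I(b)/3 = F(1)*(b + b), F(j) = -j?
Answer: -506464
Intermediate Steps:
W(s, O) = -5 (W(s, O) = -2 - 3 = -5)
I(b) = 6*b (I(b) = -3*(-1*1)*(b + b) = -(-3)*2*b = -(-6)*b = 6*b)
L = 784 (L = (6*(-5) + 2)² = (-30 + 2)² = (-28)² = 784)
(Q*d(L, -2))*17 = -38*784*17 = -29792*17 = -506464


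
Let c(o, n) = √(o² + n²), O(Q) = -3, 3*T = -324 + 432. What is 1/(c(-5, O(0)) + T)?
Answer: 18/631 - √34/1262 ≈ 0.023906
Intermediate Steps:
T = 36 (T = (-324 + 432)/3 = (⅓)*108 = 36)
c(o, n) = √(n² + o²)
1/(c(-5, O(0)) + T) = 1/(√((-3)² + (-5)²) + 36) = 1/(√(9 + 25) + 36) = 1/(√34 + 36) = 1/(36 + √34)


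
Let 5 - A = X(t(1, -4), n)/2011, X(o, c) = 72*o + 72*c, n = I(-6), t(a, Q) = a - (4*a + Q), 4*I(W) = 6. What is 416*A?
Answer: 4108000/2011 ≈ 2042.8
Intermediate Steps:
I(W) = 3/2 (I(W) = (¼)*6 = 3/2)
t(a, Q) = -Q - 3*a (t(a, Q) = a - (Q + 4*a) = a + (-Q - 4*a) = -Q - 3*a)
n = 3/2 ≈ 1.5000
X(o, c) = 72*c + 72*o
A = 9875/2011 (A = 5 - (72*(3/2) + 72*(-1*(-4) - 3*1))/2011 = 5 - (108 + 72*(4 - 3))/2011 = 5 - (108 + 72*1)/2011 = 5 - (108 + 72)/2011 = 5 - 180/2011 = 9875/2011 ≈ 4.9105)
416*A = 416*(9875/2011) = 4108000/2011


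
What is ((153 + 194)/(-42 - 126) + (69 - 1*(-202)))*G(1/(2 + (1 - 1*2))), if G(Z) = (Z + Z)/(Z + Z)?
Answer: 45181/168 ≈ 268.93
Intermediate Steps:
G(Z) = 1 (G(Z) = (2*Z)/((2*Z)) = (2*Z)*(1/(2*Z)) = 1)
((153 + 194)/(-42 - 126) + (69 - 1*(-202)))*G(1/(2 + (1 - 1*2))) = ((153 + 194)/(-42 - 126) + (69 - 1*(-202)))*1 = (347/(-168) + (69 + 202))*1 = (347*(-1/168) + 271)*1 = (-347/168 + 271)*1 = (45181/168)*1 = 45181/168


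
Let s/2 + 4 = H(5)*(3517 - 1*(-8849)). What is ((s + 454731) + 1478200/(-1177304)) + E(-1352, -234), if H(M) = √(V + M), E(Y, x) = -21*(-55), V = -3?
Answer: 67088189339/147163 + 24732*√2 ≈ 4.9085e+5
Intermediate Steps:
E(Y, x) = 1155
H(M) = √(-3 + M)
s = -8 + 24732*√2 (s = -8 + 2*(√(-3 + 5)*(3517 - 1*(-8849))) = -8 + 2*(√2*(3517 + 8849)) = -8 + 2*(√2*12366) = -8 + 2*(12366*√2) = -8 + 24732*√2 ≈ 34968.)
((s + 454731) + 1478200/(-1177304)) + E(-1352, -234) = (((-8 + 24732*√2) + 454731) + 1478200/(-1177304)) + 1155 = ((454723 + 24732*√2) + 1478200*(-1/1177304)) + 1155 = ((454723 + 24732*√2) - 184775/147163) + 1155 = (66918216074/147163 + 24732*√2) + 1155 = 67088189339/147163 + 24732*√2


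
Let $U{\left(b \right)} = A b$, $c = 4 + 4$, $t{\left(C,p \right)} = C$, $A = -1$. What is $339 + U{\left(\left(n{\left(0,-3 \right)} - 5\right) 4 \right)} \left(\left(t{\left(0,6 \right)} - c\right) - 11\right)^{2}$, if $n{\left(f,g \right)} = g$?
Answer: $11891$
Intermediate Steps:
$c = 8$
$U{\left(b \right)} = - b$
$339 + U{\left(\left(n{\left(0,-3 \right)} - 5\right) 4 \right)} \left(\left(t{\left(0,6 \right)} - c\right) - 11\right)^{2} = 339 + - \left(-3 - 5\right) 4 \left(\left(0 - 8\right) - 11\right)^{2} = 339 + - \left(-8\right) 4 \left(\left(0 - 8\right) - 11\right)^{2} = 339 + \left(-1\right) \left(-32\right) \left(-8 - 11\right)^{2} = 339 + 32 \left(-19\right)^{2} = 339 + 32 \cdot 361 = 339 + 11552 = 11891$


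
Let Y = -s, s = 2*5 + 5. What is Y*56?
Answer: -840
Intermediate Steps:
s = 15 (s = 10 + 5 = 15)
Y = -15 (Y = -1*15 = -15)
Y*56 = -15*56 = -840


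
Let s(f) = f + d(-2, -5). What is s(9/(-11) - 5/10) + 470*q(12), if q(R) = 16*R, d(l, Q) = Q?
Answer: 1985141/22 ≈ 90234.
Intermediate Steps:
s(f) = -5 + f (s(f) = f - 5 = -5 + f)
s(9/(-11) - 5/10) + 470*q(12) = (-5 + (9/(-11) - 5/10)) + 470*(16*12) = (-5 + (9*(-1/11) - 5*1/10)) + 470*192 = (-5 + (-9/11 - 1/2)) + 90240 = (-5 - 29/22) + 90240 = -139/22 + 90240 = 1985141/22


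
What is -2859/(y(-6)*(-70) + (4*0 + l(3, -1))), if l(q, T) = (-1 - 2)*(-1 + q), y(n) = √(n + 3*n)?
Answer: 2859/19606 - 33355*I*√6/9803 ≈ 0.14582 - 8.3345*I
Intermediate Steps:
y(n) = 2*√n (y(n) = √(4*n) = 2*√n)
l(q, T) = 3 - 3*q (l(q, T) = -3*(-1 + q) = 3 - 3*q)
-2859/(y(-6)*(-70) + (4*0 + l(3, -1))) = -2859/((2*√(-6))*(-70) + (4*0 + (3 - 3*3))) = -2859/((2*(I*√6))*(-70) + (0 + (3 - 9))) = -2859/((2*I*√6)*(-70) + (0 - 6)) = -2859/(-140*I*√6 - 6) = -2859/(-6 - 140*I*√6)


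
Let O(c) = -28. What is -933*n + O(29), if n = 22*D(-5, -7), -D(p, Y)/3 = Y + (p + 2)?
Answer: -615808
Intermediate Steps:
D(p, Y) = -6 - 3*Y - 3*p (D(p, Y) = -3*(Y + (p + 2)) = -3*(Y + (2 + p)) = -3*(2 + Y + p) = -6 - 3*Y - 3*p)
n = 660 (n = 22*(-6 - 3*(-7) - 3*(-5)) = 22*(-6 + 21 + 15) = 22*30 = 660)
-933*n + O(29) = -933*660 - 28 = -615780 - 28 = -615808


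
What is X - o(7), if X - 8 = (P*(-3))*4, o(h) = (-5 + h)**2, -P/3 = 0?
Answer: 4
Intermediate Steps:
P = 0 (P = -3*0 = 0)
X = 8 (X = 8 + (0*(-3))*4 = 8 + 0*4 = 8 + 0 = 8)
X - o(7) = 8 - (-5 + 7)**2 = 8 - 1*2**2 = 8 - 1*4 = 8 - 4 = 4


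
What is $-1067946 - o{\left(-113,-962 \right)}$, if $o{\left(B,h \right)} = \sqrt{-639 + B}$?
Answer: $-1067946 - 4 i \sqrt{47} \approx -1.0679 \cdot 10^{6} - 27.423 i$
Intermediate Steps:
$-1067946 - o{\left(-113,-962 \right)} = -1067946 - \sqrt{-639 - 113} = -1067946 - \sqrt{-752} = -1067946 - 4 i \sqrt{47}$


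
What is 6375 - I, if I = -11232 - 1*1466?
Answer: 19073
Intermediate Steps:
I = -12698 (I = -11232 - 1466 = -12698)
6375 - I = 6375 - 1*(-12698) = 6375 + 12698 = 19073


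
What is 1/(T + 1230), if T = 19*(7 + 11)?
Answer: 1/1572 ≈ 0.00063613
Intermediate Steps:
T = 342 (T = 19*18 = 342)
1/(T + 1230) = 1/(342 + 1230) = 1/1572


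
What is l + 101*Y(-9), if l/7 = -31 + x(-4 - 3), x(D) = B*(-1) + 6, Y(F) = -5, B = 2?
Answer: -694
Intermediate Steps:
x(D) = 4 (x(D) = 2*(-1) + 6 = -2 + 6 = 4)
l = -189 (l = 7*(-31 + 4) = 7*(-27) = -189)
l + 101*Y(-9) = -189 + 101*(-5) = -189 - 505 = -694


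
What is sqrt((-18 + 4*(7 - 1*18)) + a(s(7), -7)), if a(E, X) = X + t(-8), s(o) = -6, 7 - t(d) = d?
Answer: 3*I*sqrt(6) ≈ 7.3485*I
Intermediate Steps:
t(d) = 7 - d
a(E, X) = 15 + X (a(E, X) = X + (7 - 1*(-8)) = X + (7 + 8) = X + 15 = 15 + X)
sqrt((-18 + 4*(7 - 1*18)) + a(s(7), -7)) = sqrt((-18 + 4*(7 - 1*18)) + (15 - 7)) = sqrt((-18 + 4*(7 - 18)) + 8) = sqrt((-18 + 4*(-11)) + 8) = sqrt((-18 - 44) + 8) = sqrt(-62 + 8) = sqrt(-54) = 3*I*sqrt(6)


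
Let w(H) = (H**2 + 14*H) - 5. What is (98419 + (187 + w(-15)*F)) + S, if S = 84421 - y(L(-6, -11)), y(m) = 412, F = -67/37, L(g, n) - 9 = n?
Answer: 6756085/37 ≈ 1.8260e+5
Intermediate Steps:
L(g, n) = 9 + n
w(H) = -5 + H**2 + 14*H
F = -67/37 (F = -67*1/37 = -67/37 ≈ -1.8108)
S = 84009 (S = 84421 - 1*412 = 84421 - 412 = 84009)
(98419 + (187 + w(-15)*F)) + S = (98419 + (187 + (-5 + (-15)**2 + 14*(-15))*(-67/37))) + 84009 = (98419 + (187 + (-5 + 225 - 210)*(-67/37))) + 84009 = (98419 + (187 + 10*(-67/37))) + 84009 = (98419 + (187 - 670/37)) + 84009 = (98419 + 6249/37) + 84009 = 3647752/37 + 84009 = 6756085/37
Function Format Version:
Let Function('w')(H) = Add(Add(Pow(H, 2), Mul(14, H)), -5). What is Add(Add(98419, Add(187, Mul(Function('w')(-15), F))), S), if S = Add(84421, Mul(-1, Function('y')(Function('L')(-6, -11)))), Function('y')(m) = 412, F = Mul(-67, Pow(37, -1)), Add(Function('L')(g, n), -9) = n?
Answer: Rational(6756085, 37) ≈ 1.8260e+5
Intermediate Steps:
Function('L')(g, n) = Add(9, n)
Function('w')(H) = Add(-5, Pow(H, 2), Mul(14, H))
F = Rational(-67, 37) (F = Mul(-67, Rational(1, 37)) = Rational(-67, 37) ≈ -1.8108)
S = 84009 (S = Add(84421, Mul(-1, 412)) = Add(84421, -412) = 84009)
Add(Add(98419, Add(187, Mul(Function('w')(-15), F))), S) = Add(Add(98419, Add(187, Mul(Add(-5, Pow(-15, 2), Mul(14, -15)), Rational(-67, 37)))), 84009) = Add(Add(98419, Add(187, Mul(Add(-5, 225, -210), Rational(-67, 37)))), 84009) = Add(Add(98419, Add(187, Mul(10, Rational(-67, 37)))), 84009) = Add(Add(98419, Add(187, Rational(-670, 37))), 84009) = Add(Add(98419, Rational(6249, 37)), 84009) = Add(Rational(3647752, 37), 84009) = Rational(6756085, 37)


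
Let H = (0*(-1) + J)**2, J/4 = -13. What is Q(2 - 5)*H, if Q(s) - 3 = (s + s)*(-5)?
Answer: 89232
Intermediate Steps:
J = -52 (J = 4*(-13) = -52)
Q(s) = 3 - 10*s (Q(s) = 3 + (s + s)*(-5) = 3 + (2*s)*(-5) = 3 - 10*s)
H = 2704 (H = (0*(-1) - 52)**2 = (0 - 52)**2 = (-52)**2 = 2704)
Q(2 - 5)*H = (3 - 10*(2 - 5))*2704 = (3 - 10*(-3))*2704 = (3 + 30)*2704 = 33*2704 = 89232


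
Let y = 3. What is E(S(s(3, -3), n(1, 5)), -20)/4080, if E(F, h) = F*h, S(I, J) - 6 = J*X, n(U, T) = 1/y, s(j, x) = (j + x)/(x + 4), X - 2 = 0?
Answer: -5/153 ≈ -0.032680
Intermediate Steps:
X = 2 (X = 2 + 0 = 2)
s(j, x) = (j + x)/(4 + x)
n(U, T) = 1/3
S(I, J) = 6 + 2*J (S(I, J) = 6 + J*2 = 6 + 2*J)
E(S(s(3, -3), n(1, 5)), -20)/4080 = ((6 + 2*(1/3))*(-20))/4080 = ((6 + 2/3)*(-20))*(1/4080) = ((20/3)*(-20))*(1/4080) = -400/3*1/4080 = -5/153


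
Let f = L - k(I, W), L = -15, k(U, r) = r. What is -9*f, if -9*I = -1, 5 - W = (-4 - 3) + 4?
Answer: 207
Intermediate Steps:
W = 8 (W = 5 - ((-4 - 3) + 4) = 5 - (-7 + 4) = 5 - 1*(-3) = 5 + 3 = 8)
I = ⅑ (I = -⅑*(-1) = ⅑ ≈ 0.11111)
f = -23 (f = -15 - 1*8 = -15 - 8 = -23)
-9*f = -9*(-23) = 207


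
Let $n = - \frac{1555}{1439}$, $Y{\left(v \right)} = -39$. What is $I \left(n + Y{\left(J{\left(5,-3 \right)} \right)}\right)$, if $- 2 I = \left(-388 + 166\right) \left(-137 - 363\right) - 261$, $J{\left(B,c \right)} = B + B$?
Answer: $\frac{3193491282}{1439} \approx 2.2192 \cdot 10^{6}$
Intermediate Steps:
$J{\left(B,c \right)} = 2 B$
$n = - \frac{1555}{1439}$ ($n = \left(-1555\right) \frac{1}{1439} = - \frac{1555}{1439} \approx -1.0806$)
$I = - \frac{110739}{2}$ ($I = - \frac{\left(-388 + 166\right) \left(-137 - 363\right) - 261}{2} = - \frac{\left(-222\right) \left(-500\right) - 261}{2} = - \frac{111000 - 261}{2} = \left(- \frac{1}{2}\right) 110739 = - \frac{110739}{2} \approx -55370.0$)
$I \left(n + Y{\left(J{\left(5,-3 \right)} \right)}\right) = - \frac{110739 \left(- \frac{1555}{1439} - 39\right)}{2} = \left(- \frac{110739}{2}\right) \left(- \frac{57676}{1439}\right) = \frac{3193491282}{1439}$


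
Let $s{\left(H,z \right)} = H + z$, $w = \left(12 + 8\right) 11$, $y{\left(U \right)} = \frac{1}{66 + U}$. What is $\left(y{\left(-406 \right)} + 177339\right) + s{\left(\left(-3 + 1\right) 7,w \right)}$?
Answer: $\frac{60365299}{340} \approx 1.7755 \cdot 10^{5}$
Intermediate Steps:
$w = 220$ ($w = 20 \cdot 11 = 220$)
$\left(y{\left(-406 \right)} + 177339\right) + s{\left(\left(-3 + 1\right) 7,w \right)} = \left(\frac{1}{66 - 406} + 177339\right) + \left(\left(-3 + 1\right) 7 + 220\right) = \left(\frac{1}{-340} + 177339\right) + \left(\left(-2\right) 7 + 220\right) = \left(- \frac{1}{340} + 177339\right) + \left(-14 + 220\right) = \frac{60295259}{340} + 206 = \frac{60365299}{340}$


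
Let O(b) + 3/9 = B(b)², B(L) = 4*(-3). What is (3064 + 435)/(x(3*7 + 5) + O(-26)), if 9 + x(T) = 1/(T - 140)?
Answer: 132962/5117 ≈ 25.984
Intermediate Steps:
B(L) = -12
x(T) = -9 + 1/(-140 + T) (x(T) = -9 + 1/(T - 140) = -9 + 1/(-140 + T))
O(b) = 431/3 (O(b) = -⅓ + (-12)² = -⅓ + 144 = 431/3)
(3064 + 435)/(x(3*7 + 5) + O(-26)) = (3064 + 435)/((1261 - 9*(3*7 + 5))/(-140 + (3*7 + 5)) + 431/3) = 3499/((1261 - 9*(21 + 5))/(-140 + (21 + 5)) + 431/3) = 3499/((1261 - 9*26)/(-140 + 26) + 431/3) = 3499/((1261 - 234)/(-114) + 431/3) = 3499/(-1/114*1027 + 431/3) = 3499/(-1027/114 + 431/3) = 3499/(5117/38) = 3499*(38/5117) = 132962/5117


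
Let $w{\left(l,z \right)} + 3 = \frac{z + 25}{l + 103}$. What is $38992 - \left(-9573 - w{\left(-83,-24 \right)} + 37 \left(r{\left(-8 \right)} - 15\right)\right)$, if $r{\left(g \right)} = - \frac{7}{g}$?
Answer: $\frac{1963387}{40} \approx 49085.0$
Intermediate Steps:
$w{\left(l,z \right)} = -3 + \frac{25 + z}{103 + l}$ ($w{\left(l,z \right)} = -3 + \frac{z + 25}{l + 103} = -3 + \frac{25 + z}{103 + l}$)
$38992 - \left(-9573 - w{\left(-83,-24 \right)} + 37 \left(r{\left(-8 \right)} - 15\right)\right) = 38992 - \left(-9573 + 37 \left(- \frac{7}{-8} - 15\right) - \frac{-284 - 24 - -249}{103 - 83}\right) = 38992 - \left(-9573 + 37 \left(\left(-7\right) \left(- \frac{1}{8}\right) - 15\right) - \frac{-284 - 24 + 249}{20}\right) = 38992 + \left(\left(\frac{1}{20} \left(-59\right) - 37 \left(\frac{7}{8} - 15\right)\right) + 9573\right) = 38992 + \left(\left(- \frac{59}{20} - - \frac{4181}{8}\right) + 9573\right) = 38992 + \left(\left(- \frac{59}{20} + \frac{4181}{8}\right) + 9573\right) = 38992 + \left(\frac{20787}{40} + 9573\right) = 38992 + \frac{403707}{40} = \frac{1963387}{40}$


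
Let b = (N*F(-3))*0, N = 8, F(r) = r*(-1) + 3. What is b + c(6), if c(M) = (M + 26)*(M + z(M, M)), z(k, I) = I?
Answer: 384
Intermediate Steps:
F(r) = 3 - r (F(r) = -r + 3 = 3 - r)
b = 0 (b = (8*(3 - 1*(-3)))*0 = (8*(3 + 3))*0 = (8*6)*0 = 48*0 = 0)
c(M) = 2*M*(26 + M) (c(M) = (M + 26)*(M + M) = (26 + M)*(2*M) = 2*M*(26 + M))
b + c(6) = 0 + 2*6*(26 + 6) = 0 + 2*6*32 = 0 + 384 = 384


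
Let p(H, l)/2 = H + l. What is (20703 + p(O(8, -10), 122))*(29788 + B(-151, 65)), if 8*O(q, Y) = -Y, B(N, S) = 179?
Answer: 1255587333/2 ≈ 6.2779e+8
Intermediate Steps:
O(q, Y) = -Y/8 (O(q, Y) = (-Y)/8 = -Y/8)
p(H, l) = 2*H + 2*l (p(H, l) = 2*(H + l) = 2*H + 2*l)
(20703 + p(O(8, -10), 122))*(29788 + B(-151, 65)) = (20703 + (2*(-1/8*(-10)) + 2*122))*(29788 + 179) = (20703 + (2*(5/4) + 244))*29967 = (20703 + (5/2 + 244))*29967 = (20703 + 493/2)*29967 = (41899/2)*29967 = 1255587333/2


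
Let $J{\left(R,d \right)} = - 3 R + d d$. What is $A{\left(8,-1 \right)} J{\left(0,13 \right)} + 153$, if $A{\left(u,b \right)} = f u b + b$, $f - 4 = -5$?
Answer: $1336$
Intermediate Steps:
$f = -1$ ($f = 4 - 5 = -1$)
$A{\left(u,b \right)} = b - b u$ ($A{\left(u,b \right)} = - u b + b = - b u + b = b - b u$)
$J{\left(R,d \right)} = d^{2} - 3 R$ ($J{\left(R,d \right)} = - 3 R + d^{2} = d^{2} - 3 R$)
$A{\left(8,-1 \right)} J{\left(0,13 \right)} + 153 = - (1 - 8) \left(13^{2} - 0\right) + 153 = - (1 - 8) \left(169 + 0\right) + 153 = \left(-1\right) \left(-7\right) 169 + 153 = 7 \cdot 169 + 153 = 1183 + 153 = 1336$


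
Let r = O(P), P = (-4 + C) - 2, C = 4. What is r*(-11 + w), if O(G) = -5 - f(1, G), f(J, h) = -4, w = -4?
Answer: 15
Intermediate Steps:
P = -2 (P = (-4 + 4) - 2 = 0 - 2 = -2)
O(G) = -1 (O(G) = -5 - 1*(-4) = -5 + 4 = -1)
r = -1
r*(-11 + w) = -(-11 - 4) = -1*(-15) = 15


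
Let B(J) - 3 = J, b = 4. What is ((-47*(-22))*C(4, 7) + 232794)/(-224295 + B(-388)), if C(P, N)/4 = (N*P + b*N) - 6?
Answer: -219797/112340 ≈ -1.9565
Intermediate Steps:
B(J) = 3 + J
C(P, N) = -24 + 16*N + 4*N*P (C(P, N) = 4*((N*P + 4*N) - 6) = 4*((4*N + N*P) - 6) = 4*(-6 + 4*N + N*P) = -24 + 16*N + 4*N*P)
((-47*(-22))*C(4, 7) + 232794)/(-224295 + B(-388)) = ((-47*(-22))*(-24 + 16*7 + 4*7*4) + 232794)/(-224295 + (3 - 388)) = (1034*(-24 + 112 + 112) + 232794)/(-224295 - 385) = (1034*200 + 232794)/(-224680) = (206800 + 232794)*(-1/224680) = 439594*(-1/224680) = -219797/112340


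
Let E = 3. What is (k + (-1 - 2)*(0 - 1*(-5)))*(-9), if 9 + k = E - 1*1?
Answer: 198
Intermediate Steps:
k = -7 (k = -9 + (3 - 1*1) = -9 + (3 - 1) = -9 + 2 = -7)
(k + (-1 - 2)*(0 - 1*(-5)))*(-9) = (-7 + (-1 - 2)*(0 - 1*(-5)))*(-9) = (-7 - 3*(0 + 5))*(-9) = (-7 - 3*5)*(-9) = (-7 - 15)*(-9) = -22*(-9) = 198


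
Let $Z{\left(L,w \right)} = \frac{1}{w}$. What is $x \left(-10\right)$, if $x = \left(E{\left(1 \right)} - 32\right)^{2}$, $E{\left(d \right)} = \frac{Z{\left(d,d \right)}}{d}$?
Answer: $-9610$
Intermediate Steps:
$E{\left(d \right)} = \frac{1}{d^{2}}$ ($E{\left(d \right)} = \frac{1}{d d} = \frac{1}{d^{2}}$)
$x = 961$ ($x = \left(1^{-2} - 32\right)^{2} = \left(1 - 32\right)^{2} = \left(-31\right)^{2} = 961$)
$x \left(-10\right) = 961 \left(-10\right) = -9610$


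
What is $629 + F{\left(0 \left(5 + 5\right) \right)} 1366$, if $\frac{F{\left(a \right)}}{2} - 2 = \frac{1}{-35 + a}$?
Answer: $\frac{210523}{35} \approx 6014.9$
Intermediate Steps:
$F{\left(a \right)} = 4 + \frac{2}{-35 + a}$
$629 + F{\left(0 \left(5 + 5\right) \right)} 1366 = 629 + \frac{2 \left(-69 + 2 \cdot 0 \left(5 + 5\right)\right)}{-35 + 0 \left(5 + 5\right)} 1366 = 629 + \frac{2 \left(-69 + 2 \cdot 0 \cdot 10\right)}{-35 + 0 \cdot 10} \cdot 1366 = 629 + \frac{2 \left(-69 + 2 \cdot 0\right)}{-35 + 0} \cdot 1366 = 629 + \frac{2 \left(-69 + 0\right)}{-35} \cdot 1366 = 629 + 2 \left(- \frac{1}{35}\right) \left(-69\right) 1366 = 629 + \frac{138}{35} \cdot 1366 = 629 + \frac{188508}{35} = \frac{210523}{35}$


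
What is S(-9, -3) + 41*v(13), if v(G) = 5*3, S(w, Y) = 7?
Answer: 622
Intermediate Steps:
v(G) = 15
S(-9, -3) + 41*v(13) = 7 + 41*15 = 7 + 615 = 622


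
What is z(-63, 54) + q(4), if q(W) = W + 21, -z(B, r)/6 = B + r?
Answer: 79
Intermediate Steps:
z(B, r) = -6*B - 6*r (z(B, r) = -6*(B + r) = -6*B - 6*r)
q(W) = 21 + W
z(-63, 54) + q(4) = (-6*(-63) - 6*54) + (21 + 4) = (378 - 324) + 25 = 54 + 25 = 79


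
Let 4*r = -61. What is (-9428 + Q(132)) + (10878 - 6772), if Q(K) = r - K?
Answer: -21877/4 ≈ -5469.3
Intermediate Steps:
r = -61/4 (r = (1/4)*(-61) = -61/4 ≈ -15.250)
Q(K) = -61/4 - K
(-9428 + Q(132)) + (10878 - 6772) = (-9428 + (-61/4 - 1*132)) + (10878 - 6772) = (-9428 + (-61/4 - 132)) + 4106 = (-9428 - 589/4) + 4106 = -38301/4 + 4106 = -21877/4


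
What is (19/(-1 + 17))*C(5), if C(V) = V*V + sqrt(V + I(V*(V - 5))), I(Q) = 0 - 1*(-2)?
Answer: 475/16 + 19*sqrt(7)/16 ≈ 32.829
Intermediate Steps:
I(Q) = 2 (I(Q) = 0 + 2 = 2)
C(V) = V**2 + sqrt(2 + V) (C(V) = V*V + sqrt(V + 2) = V**2 + sqrt(2 + V))
(19/(-1 + 17))*C(5) = (19/(-1 + 17))*(5**2 + sqrt(2 + 5)) = (19/16)*(25 + sqrt(7)) = (19*(1/16))*(25 + sqrt(7)) = 19*(25 + sqrt(7))/16 = 475/16 + 19*sqrt(7)/16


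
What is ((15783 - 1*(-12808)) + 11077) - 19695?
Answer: 19973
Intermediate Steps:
((15783 - 1*(-12808)) + 11077) - 19695 = ((15783 + 12808) + 11077) - 19695 = (28591 + 11077) - 19695 = 39668 - 19695 = 19973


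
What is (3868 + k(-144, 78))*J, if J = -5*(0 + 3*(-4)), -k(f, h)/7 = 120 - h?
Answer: 214440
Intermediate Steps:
k(f, h) = -840 + 7*h (k(f, h) = -7*(120 - h) = -840 + 7*h)
J = 60 (J = -5*(0 - 12) = -5*(-12) = 60)
(3868 + k(-144, 78))*J = (3868 + (-840 + 7*78))*60 = (3868 + (-840 + 546))*60 = (3868 - 294)*60 = 3574*60 = 214440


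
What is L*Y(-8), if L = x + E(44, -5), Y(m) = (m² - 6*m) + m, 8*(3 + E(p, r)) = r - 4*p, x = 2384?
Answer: 245271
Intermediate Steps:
E(p, r) = -3 - p/2 + r/8 (E(p, r) = -3 + (r - 4*p)/8 = -3 + (-p/2 + r/8) = -3 - p/2 + r/8)
Y(m) = m² - 5*m
L = 18867/8 (L = 2384 + (-3 - ½*44 + (⅛)*(-5)) = 2384 + (-3 - 22 - 5/8) = 2384 - 205/8 = 18867/8 ≈ 2358.4)
L*Y(-8) = 18867*(-8*(-5 - 8))/8 = 18867*(-8*(-13))/8 = (18867/8)*104 = 245271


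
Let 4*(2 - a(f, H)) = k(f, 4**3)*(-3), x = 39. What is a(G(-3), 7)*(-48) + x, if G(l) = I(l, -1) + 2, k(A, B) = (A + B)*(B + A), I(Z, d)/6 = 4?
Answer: -291657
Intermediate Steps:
I(Z, d) = 24 (I(Z, d) = 6*4 = 24)
k(A, B) = (A + B)**2 (k(A, B) = (A + B)*(A + B) = (A + B)**2)
G(l) = 26 (G(l) = 24 + 2 = 26)
a(f, H) = 2 + 3*(64 + f)**2/4 (a(f, H) = 2 - (f + 4**3)**2*(-3)/4 = 2 - (f + 64)**2*(-3)/4 = 2 - (64 + f)**2*(-3)/4 = 2 - (-3)*(64 + f)**2/4 = 2 + 3*(64 + f)**2/4)
a(G(-3), 7)*(-48) + x = (2 + 3*(64 + 26)**2/4)*(-48) + 39 = (2 + (3/4)*90**2)*(-48) + 39 = (2 + (3/4)*8100)*(-48) + 39 = (2 + 6075)*(-48) + 39 = 6077*(-48) + 39 = -291696 + 39 = -291657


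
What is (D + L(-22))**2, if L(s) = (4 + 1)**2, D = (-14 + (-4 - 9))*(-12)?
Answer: 121801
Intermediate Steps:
D = 324 (D = (-14 - 13)*(-12) = -27*(-12) = 324)
L(s) = 25 (L(s) = 5**2 = 25)
(D + L(-22))**2 = (324 + 25)**2 = 349**2 = 121801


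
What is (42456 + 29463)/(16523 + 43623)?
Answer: 1179/986 ≈ 1.1957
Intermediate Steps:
(42456 + 29463)/(16523 + 43623) = 71919/60146 = 71919*(1/60146) = 1179/986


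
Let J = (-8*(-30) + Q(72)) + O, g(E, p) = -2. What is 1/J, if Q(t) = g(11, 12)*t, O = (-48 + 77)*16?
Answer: 1/560 ≈ 0.0017857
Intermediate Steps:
O = 464 (O = 29*16 = 464)
Q(t) = -2*t
J = 560 (J = (-8*(-30) - 2*72) + 464 = (240 - 144) + 464 = 96 + 464 = 560)
1/J = 1/560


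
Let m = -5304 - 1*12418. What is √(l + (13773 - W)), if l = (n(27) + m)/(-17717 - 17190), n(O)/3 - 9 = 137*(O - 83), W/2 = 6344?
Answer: √1323492133042/34907 ≈ 32.957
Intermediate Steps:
W = 12688 (W = 2*6344 = 12688)
m = -17722 (m = -5304 - 12418 = -17722)
n(O) = -34086 + 411*O (n(O) = 27 + 3*(137*(O - 83)) = 27 + 3*(137*(-83 + O)) = 27 + 3*(-11371 + 137*O) = 27 + (-34113 + 411*O) = -34086 + 411*O)
l = 40711/34907 (l = ((-34086 + 411*27) - 17722)/(-17717 - 17190) = ((-34086 + 11097) - 17722)/(-34907) = (-22989 - 17722)*(-1/34907) = -40711*(-1/34907) = 40711/34907 ≈ 1.1663)
√(l + (13773 - W)) = √(40711/34907 + (13773 - 1*12688)) = √(40711/34907 + (13773 - 12688)) = √(40711/34907 + 1085) = √(37914806/34907) = √1323492133042/34907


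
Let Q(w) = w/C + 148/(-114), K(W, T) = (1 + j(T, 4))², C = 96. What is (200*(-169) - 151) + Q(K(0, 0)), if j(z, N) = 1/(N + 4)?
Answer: -3963453949/116736 ≈ -33952.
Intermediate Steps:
j(z, N) = 1/(4 + N)
K(W, T) = 81/64 (K(W, T) = (1 + 1/(4 + 4))² = (1 + 1/8)² = (1 + ⅛)² = (9/8)² = 81/64)
Q(w) = -74/57 + w/96 (Q(w) = w/96 + 148/(-114) = w*(1/96) + 148*(-1/114) = w/96 - 74/57 = -74/57 + w/96)
(200*(-169) - 151) + Q(K(0, 0)) = (200*(-169) - 151) + (-74/57 + (1/96)*(81/64)) = (-33800 - 151) + (-74/57 + 27/2048) = -33951 - 150013/116736 = -3963453949/116736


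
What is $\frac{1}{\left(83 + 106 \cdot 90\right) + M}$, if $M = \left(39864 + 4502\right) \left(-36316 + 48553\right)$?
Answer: $\frac{1}{542916365} \approx 1.8419 \cdot 10^{-9}$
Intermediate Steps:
$M = 542906742$ ($M = 44366 \cdot 12237 = 542906742$)
$\frac{1}{\left(83 + 106 \cdot 90\right) + M} = \frac{1}{\left(83 + 106 \cdot 90\right) + 542906742} = \frac{1}{\left(83 + 9540\right) + 542906742} = \frac{1}{9623 + 542906742} = \frac{1}{542916365}$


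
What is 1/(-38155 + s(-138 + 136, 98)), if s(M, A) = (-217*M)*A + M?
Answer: 1/4375 ≈ 0.00022857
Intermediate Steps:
s(M, A) = M - 217*A*M (s(M, A) = -217*A*M + M = M - 217*A*M)
1/(-38155 + s(-138 + 136, 98)) = 1/(-38155 + (-138 + 136)*(1 - 217*98)) = 1/(-38155 - 2*(1 - 21266)) = 1/(-38155 - 2*(-21265)) = 1/(-38155 + 42530) = 1/4375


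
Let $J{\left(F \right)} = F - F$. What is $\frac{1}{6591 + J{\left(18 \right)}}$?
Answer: $\frac{1}{6591} \approx 0.00015172$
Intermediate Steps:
$J{\left(F \right)} = 0$
$\frac{1}{6591 + J{\left(18 \right)}} = \frac{1}{6591 + 0} = \frac{1}{6591}$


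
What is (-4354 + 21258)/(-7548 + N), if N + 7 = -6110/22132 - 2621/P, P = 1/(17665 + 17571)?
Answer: -187059664/1022068057381 ≈ -0.00018302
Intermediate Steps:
P = 1/35236 ≈ 2.8380e-5
N = -1021984531213/11066 (N = -7 + (-6110/22132 - 2621/1/35236) = -7 + (-6110*1/22132 - 2621*35236) = -7 + (-3055/11066 - 92353556) = -7 - 1021984453751/11066 = -1021984531213/11066 ≈ -9.2354e+7)
(-4354 + 21258)/(-7548 + N) = (-4354 + 21258)/(-7548 - 1021984531213/11066) = 16904/(-1022068057381/11066) = 16904*(-11066/1022068057381) = -187059664/1022068057381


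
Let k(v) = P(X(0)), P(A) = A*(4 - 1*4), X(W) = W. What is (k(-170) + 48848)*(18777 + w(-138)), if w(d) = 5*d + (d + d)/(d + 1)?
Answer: 121054869360/137 ≈ 8.8361e+8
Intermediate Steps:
P(A) = 0 (P(A) = A*(4 - 4) = A*0 = 0)
k(v) = 0
w(d) = 5*d + 2*d/(1 + d) (w(d) = 5*d + (2*d)/(1 + d) = 5*d + 2*d/(1 + d))
(k(-170) + 48848)*(18777 + w(-138)) = (0 + 48848)*(18777 - 138*(7 + 5*(-138))/(1 - 138)) = 48848*(18777 - 138*(7 - 690)/(-137)) = 48848*(18777 - 138*(-1/137)*(-683)) = 48848*(18777 - 94254/137) = 48848*(2478195/137) = 121054869360/137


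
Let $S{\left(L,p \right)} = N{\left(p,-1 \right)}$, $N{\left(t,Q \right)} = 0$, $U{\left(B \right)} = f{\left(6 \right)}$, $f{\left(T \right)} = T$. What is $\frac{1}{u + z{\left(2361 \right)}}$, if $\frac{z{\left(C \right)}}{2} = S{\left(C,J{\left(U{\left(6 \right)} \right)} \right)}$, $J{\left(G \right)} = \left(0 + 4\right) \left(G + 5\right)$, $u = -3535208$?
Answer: $- \frac{1}{3535208} \approx -2.8287 \cdot 10^{-7}$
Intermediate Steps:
$U{\left(B \right)} = 6$
$J{\left(G \right)} = 20 + 4 G$ ($J{\left(G \right)} = 4 \left(5 + G\right) = 20 + 4 G$)
$S{\left(L,p \right)} = 0$
$z{\left(C \right)} = 0$ ($z{\left(C \right)} = 2 \cdot 0 = 0$)
$\frac{1}{u + z{\left(2361 \right)}} = \frac{1}{-3535208 + 0} = \frac{1}{-3535208} = - \frac{1}{3535208}$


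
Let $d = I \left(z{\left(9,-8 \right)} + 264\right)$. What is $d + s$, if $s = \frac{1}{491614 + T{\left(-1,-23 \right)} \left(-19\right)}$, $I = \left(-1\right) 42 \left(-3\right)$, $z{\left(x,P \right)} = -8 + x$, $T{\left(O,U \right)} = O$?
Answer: $\frac{16415625871}{491633} \approx 33390.0$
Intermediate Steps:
$I = 126$ ($I = \left(-42\right) \left(-3\right) = 126$)
$d = 33390$ ($d = 126 \left(\left(-8 + 9\right) + 264\right) = 126 \left(1 + 264\right) = 126 \cdot 265 = 33390$)
$s = \frac{1}{491633}$ ($s = \frac{1}{491614 - -19} = \frac{1}{491614 + 19} = \frac{1}{491633} \approx 2.034 \cdot 10^{-6}$)
$d + s = 33390 + \frac{1}{491633} = \frac{16415625871}{491633}$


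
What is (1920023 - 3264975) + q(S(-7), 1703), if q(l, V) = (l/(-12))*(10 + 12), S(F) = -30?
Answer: -1344897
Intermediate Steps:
q(l, V) = -11*l/6 (q(l, V) = (l*(-1/12))*22 = -l/12*22 = -11*l/6)
(1920023 - 3264975) + q(S(-7), 1703) = (1920023 - 3264975) - 11/6*(-30) = -1344952 + 55 = -1344897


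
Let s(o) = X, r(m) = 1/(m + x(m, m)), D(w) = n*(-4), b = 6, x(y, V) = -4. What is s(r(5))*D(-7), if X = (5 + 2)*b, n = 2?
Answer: -336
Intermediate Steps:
D(w) = -8 (D(w) = 2*(-4) = -8)
r(m) = 1/(-4 + m) (r(m) = 1/(m - 4) = 1/(-4 + m))
X = 42 (X = (5 + 2)*6 = 7*6 = 42)
s(o) = 42
s(r(5))*D(-7) = 42*(-8) = -336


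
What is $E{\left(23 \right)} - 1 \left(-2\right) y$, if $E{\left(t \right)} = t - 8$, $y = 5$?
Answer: $25$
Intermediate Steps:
$E{\left(t \right)} = -8 + t$ ($E{\left(t \right)} = t - 8 = -8 + t$)
$E{\left(23 \right)} - 1 \left(-2\right) y = \left(-8 + 23\right) - 1 \left(-2\right) 5 = 15 - \left(-2\right) 5 = 15 - -10 = 15 + 10 = 25$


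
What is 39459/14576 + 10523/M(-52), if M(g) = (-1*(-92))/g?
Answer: -1993074667/335248 ≈ -5945.1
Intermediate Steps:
M(g) = 92/g
39459/14576 + 10523/M(-52) = 39459/14576 + 10523/((92/(-52))) = 39459*(1/14576) + 10523/((92*(-1/52))) = 39459/14576 + 10523/(-23/13) = 39459/14576 + 10523*(-13/23) = 39459/14576 - 136799/23 = -1993074667/335248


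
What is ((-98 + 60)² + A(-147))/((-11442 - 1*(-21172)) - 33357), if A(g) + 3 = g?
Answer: -1294/23627 ≈ -0.054768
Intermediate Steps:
A(g) = -3 + g
((-98 + 60)² + A(-147))/((-11442 - 1*(-21172)) - 33357) = ((-98 + 60)² + (-3 - 147))/((-11442 - 1*(-21172)) - 33357) = ((-38)² - 150)/((-11442 + 21172) - 33357) = (1444 - 150)/(9730 - 33357) = 1294/(-23627) = 1294*(-1/23627) = -1294/23627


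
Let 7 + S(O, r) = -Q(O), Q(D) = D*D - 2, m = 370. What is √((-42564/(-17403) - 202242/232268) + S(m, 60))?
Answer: 13*I*√367664847433782304714/673693334 ≈ 370.0*I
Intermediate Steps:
Q(D) = -2 + D² (Q(D) = D² - 2 = -2 + D²)
S(O, r) = -5 - O² (S(O, r) = -7 - (-2 + O²) = -7 + (2 - O²) = -5 - O²)
√((-42564/(-17403) - 202242/232268) + S(m, 60)) = √((-42564/(-17403) - 202242/232268) + (-5 - 1*370²)) = √((-42564*(-1/17403) - 202242*1/232268) + (-5 - 1*136900)) = √((14188/5801 - 101121/116134) + (-5 - 136900)) = √(1061106271/673693334 - 136905) = √(-92230924784999/673693334) = 13*I*√367664847433782304714/673693334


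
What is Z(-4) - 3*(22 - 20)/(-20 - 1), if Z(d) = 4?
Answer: 30/7 ≈ 4.2857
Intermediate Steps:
Z(-4) - 3*(22 - 20)/(-20 - 1) = 4 - 3*(22 - 20)/(-20 - 1) = 4 - 6/(-21) = 4 - 6*(-1)/21 = 4 - 3*(-2/21) = 4 + 2/7 = 30/7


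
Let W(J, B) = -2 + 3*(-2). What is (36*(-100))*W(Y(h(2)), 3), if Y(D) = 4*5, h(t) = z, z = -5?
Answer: 28800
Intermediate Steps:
h(t) = -5
Y(D) = 20
W(J, B) = -8 (W(J, B) = -2 - 6 = -8)
(36*(-100))*W(Y(h(2)), 3) = (36*(-100))*(-8) = -3600*(-8) = 28800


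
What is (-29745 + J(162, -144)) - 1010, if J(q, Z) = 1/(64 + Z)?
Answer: -2460401/80 ≈ -30755.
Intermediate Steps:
(-29745 + J(162, -144)) - 1010 = (-29745 + 1/(64 - 144)) - 1010 = (-29745 + 1/(-80)) - 1010 = (-29745 - 1/80) - 1010 = -2379601/80 - 1010 = -2460401/80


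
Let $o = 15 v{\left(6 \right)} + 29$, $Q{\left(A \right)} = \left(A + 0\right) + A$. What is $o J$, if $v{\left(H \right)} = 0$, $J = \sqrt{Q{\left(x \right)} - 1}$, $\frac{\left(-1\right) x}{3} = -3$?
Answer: $29 \sqrt{17} \approx 119.57$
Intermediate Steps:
$x = 9$ ($x = \left(-3\right) \left(-3\right) = 9$)
$Q{\left(A \right)} = 2 A$ ($Q{\left(A \right)} = A + A = 2 A$)
$J = \sqrt{17}$ ($J = \sqrt{2 \cdot 9 - 1} = \sqrt{18 - 1} = \sqrt{17} \approx 4.1231$)
$o = 29$ ($o = 15 \cdot 0 + 29 = 0 + 29 = 29$)
$o J = 29 \sqrt{17}$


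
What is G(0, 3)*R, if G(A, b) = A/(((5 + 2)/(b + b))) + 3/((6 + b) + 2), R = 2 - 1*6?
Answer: -12/11 ≈ -1.0909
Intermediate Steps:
R = -4 (R = 2 - 6 = -4)
G(A, b) = 3/(8 + b) + 2*A*b/7 (G(A, b) = A/((7/((2*b)))) + 3/(8 + b) = A/((7*(1/(2*b)))) + 3/(8 + b) = A/((7/(2*b))) + 3/(8 + b) = A*(2*b/7) + 3/(8 + b) = 2*A*b/7 + 3/(8 + b) = 3/(8 + b) + 2*A*b/7)
G(0, 3)*R = ((21 + 2*0*3² + 16*0*3)/(7*(8 + 3)))*(-4) = ((⅐)*(21 + 2*0*9 + 0)/11)*(-4) = ((⅐)*(1/11)*(21 + 0 + 0))*(-4) = ((⅐)*(1/11)*21)*(-4) = (3/11)*(-4) = -12/11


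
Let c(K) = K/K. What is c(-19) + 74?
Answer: 75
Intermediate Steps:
c(K) = 1
c(-19) + 74 = 1 + 74 = 75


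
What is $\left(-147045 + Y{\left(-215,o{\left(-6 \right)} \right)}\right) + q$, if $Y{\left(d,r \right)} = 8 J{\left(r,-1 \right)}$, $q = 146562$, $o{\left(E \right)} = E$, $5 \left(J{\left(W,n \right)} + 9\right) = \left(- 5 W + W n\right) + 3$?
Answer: $- \frac{2463}{5} \approx -492.6$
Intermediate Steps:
$J{\left(W,n \right)} = - \frac{42}{5} - W + \frac{W n}{5}$ ($J{\left(W,n \right)} = -9 + \frac{\left(- 5 W + W n\right) + 3}{5} = -9 + \frac{3 - 5 W + W n}{5} = -9 + \left(\frac{3}{5} - W + \frac{W n}{5}\right) = - \frac{42}{5} - W + \frac{W n}{5}$)
$Y{\left(d,r \right)} = - \frac{336}{5} - \frac{48 r}{5}$ ($Y{\left(d,r \right)} = 8 \left(- \frac{42}{5} - r + \frac{1}{5} r \left(-1\right)\right) = 8 \left(- \frac{42}{5} - r - \frac{r}{5}\right) = 8 \left(- \frac{42}{5} - \frac{6 r}{5}\right) = - \frac{336}{5} - \frac{48 r}{5}$)
$\left(-147045 + Y{\left(-215,o{\left(-6 \right)} \right)}\right) + q = \left(-147045 - \frac{48}{5}\right) + 146562 = - \frac{735273}{5} + 146562 = - \frac{2463}{5}$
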